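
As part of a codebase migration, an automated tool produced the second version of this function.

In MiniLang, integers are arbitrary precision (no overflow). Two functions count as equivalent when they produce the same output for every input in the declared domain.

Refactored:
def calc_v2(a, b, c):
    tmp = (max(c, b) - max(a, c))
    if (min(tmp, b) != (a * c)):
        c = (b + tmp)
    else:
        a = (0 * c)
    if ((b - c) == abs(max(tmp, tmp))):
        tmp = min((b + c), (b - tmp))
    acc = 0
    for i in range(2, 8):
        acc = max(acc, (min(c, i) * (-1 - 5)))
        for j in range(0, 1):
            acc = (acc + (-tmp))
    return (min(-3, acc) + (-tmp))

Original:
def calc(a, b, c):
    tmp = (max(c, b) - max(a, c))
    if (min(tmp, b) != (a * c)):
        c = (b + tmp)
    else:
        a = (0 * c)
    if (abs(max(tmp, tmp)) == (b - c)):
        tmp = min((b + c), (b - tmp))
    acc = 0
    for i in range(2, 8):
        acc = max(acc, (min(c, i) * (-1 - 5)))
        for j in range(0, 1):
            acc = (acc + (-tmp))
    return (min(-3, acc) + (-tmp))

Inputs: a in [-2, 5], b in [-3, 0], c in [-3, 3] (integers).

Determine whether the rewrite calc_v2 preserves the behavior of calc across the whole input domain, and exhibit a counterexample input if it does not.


Changes here: same computation, different form; the full 224-point sweep finds no disagreement.
verdict: equivalent


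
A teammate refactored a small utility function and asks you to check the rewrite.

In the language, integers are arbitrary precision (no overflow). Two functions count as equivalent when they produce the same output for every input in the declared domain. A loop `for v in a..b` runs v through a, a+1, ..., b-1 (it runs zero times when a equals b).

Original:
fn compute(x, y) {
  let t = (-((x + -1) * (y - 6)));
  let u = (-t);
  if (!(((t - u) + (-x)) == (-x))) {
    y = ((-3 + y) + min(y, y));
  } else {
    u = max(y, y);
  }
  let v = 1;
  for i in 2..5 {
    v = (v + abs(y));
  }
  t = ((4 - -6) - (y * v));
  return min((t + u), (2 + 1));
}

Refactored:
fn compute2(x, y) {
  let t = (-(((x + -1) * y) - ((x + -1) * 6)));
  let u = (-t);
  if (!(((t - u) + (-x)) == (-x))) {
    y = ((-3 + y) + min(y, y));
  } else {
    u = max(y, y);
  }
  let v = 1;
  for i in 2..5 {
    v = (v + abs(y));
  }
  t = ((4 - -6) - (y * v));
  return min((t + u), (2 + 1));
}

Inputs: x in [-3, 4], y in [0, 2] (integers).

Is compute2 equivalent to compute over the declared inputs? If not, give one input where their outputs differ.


This is a faithful refactor — arithmetic usage differs; constant usage differs, but the computed results match everywhere.
Tracing x=-1, y=2: compute: t = -8; u = 8; (!(((t - u) + (-x)) == (-x))) -> true; y = 1; v = 1; [i=2]; v = 2; [i=3]; v = 3; [i=4]; v = 4; t = 6; return 3 | compute2: t = -8; u = 8; (!(((t - u) + (-x)) == (-x))) -> true; y = 1; v = 1; [i=2]; v = 2; [i=3]; v = 3; [i=4]; v = 4; t = 6; return 3 — matching result 3.
Checked all 24 inputs in the declared domain: the outputs agree on every one.
verdict: equivalent


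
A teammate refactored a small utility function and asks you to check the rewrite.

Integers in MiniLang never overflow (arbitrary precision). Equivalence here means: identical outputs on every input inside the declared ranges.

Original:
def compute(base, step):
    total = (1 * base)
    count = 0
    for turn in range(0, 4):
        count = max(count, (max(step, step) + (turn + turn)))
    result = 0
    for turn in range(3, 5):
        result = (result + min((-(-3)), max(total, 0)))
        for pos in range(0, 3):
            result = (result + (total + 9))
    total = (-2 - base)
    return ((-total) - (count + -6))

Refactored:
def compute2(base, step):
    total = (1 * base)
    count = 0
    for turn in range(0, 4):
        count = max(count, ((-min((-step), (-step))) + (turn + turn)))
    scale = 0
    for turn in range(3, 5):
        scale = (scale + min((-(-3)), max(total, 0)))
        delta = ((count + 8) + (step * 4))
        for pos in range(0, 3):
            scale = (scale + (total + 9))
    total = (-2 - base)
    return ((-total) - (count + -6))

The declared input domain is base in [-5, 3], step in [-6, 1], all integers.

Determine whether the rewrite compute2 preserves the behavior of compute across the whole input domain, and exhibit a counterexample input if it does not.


Equivalent — the differences include constant usage differs; local variable names differ; min/max/abs usage differs; arithmetic usage differs; statement counts differ, yet no declared input distinguishes the two.
Spot check at base=2, step=-2 — compute: total = 2; count = 0; [turn=0]; count = 0; [turn=1]; count = 0; [turn=2]; count = 2; [turn=3]; count = 4; result = 0; [turn=3]; result = 2; [pos=0]; result = 13; [pos=1]; result = 24; [pos=2]; result = 35; [turn=4]; result = 37; [pos=0]; result = 48; [pos=1]; result = 59; [pos=2]; result = 70; total = -4; return 6. compute2: total = 2; count = 0; [turn=0]; count = 0; [turn=1]; count = 0; [turn=2]; count = 2; [turn=3]; count = 4; scale = 0; [turn=3]; scale = 2; delta = 4; [pos=0]; scale = 13; [pos=1]; scale = 24; [pos=2]; scale = 35; [turn=4]; scale = 37; delta = 4; [pos=0]; scale = 48; [pos=1]; scale = 59; [pos=2]; scale = 70; total = -4; return 6. Both give 6.
Sweeping the whole domain (72 inputs) finds no disagreement.
verdict: equivalent


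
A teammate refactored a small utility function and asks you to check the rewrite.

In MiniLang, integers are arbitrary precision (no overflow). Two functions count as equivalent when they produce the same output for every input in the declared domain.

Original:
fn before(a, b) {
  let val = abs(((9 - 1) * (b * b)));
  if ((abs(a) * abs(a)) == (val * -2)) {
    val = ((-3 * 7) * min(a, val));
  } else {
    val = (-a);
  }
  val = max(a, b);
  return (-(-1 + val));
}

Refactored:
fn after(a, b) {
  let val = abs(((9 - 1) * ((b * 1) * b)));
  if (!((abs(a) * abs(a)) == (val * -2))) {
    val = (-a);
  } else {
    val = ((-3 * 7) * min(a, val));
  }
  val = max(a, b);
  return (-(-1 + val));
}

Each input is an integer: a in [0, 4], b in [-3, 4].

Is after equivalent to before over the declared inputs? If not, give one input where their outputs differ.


Although boolean connective usage differs, and arithmetic usage differs, and constant usage differs, 40/40 inputs agree.
verdict: equivalent


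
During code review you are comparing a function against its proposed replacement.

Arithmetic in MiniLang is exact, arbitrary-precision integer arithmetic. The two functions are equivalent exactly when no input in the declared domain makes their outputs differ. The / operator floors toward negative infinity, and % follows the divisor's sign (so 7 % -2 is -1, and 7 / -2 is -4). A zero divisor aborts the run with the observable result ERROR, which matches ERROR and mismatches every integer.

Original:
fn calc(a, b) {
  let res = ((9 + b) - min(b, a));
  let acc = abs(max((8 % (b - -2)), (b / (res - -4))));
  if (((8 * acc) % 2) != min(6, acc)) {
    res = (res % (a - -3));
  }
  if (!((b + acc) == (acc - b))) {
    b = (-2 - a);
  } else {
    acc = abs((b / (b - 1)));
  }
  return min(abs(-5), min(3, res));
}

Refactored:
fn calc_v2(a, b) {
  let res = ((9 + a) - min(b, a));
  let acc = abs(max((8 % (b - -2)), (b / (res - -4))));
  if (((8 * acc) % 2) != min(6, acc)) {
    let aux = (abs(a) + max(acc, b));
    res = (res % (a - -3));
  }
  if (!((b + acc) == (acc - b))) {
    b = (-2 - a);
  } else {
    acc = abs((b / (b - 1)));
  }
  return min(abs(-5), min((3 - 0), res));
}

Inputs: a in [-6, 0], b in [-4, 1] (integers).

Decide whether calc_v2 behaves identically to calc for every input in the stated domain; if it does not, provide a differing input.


Take a=-6, b=1.
calc: res = 16; acc = 2; (((8 * acc) % 2) != min(6, acc)) -> true; res = -2; (!((b + acc) == (acc - b))) -> true; b = 4; return -2
calc_v2: res = 9; acc = 2; (((8 * acc) % 2) != min(6, acc)) -> true; aux = 8; res = 0; (!((b + acc) == (acc - b))) -> true; b = 4; return 0
-2 vs 0 — the two versions disagree here.
verdict: not equivalent; witness: a=-6, b=1


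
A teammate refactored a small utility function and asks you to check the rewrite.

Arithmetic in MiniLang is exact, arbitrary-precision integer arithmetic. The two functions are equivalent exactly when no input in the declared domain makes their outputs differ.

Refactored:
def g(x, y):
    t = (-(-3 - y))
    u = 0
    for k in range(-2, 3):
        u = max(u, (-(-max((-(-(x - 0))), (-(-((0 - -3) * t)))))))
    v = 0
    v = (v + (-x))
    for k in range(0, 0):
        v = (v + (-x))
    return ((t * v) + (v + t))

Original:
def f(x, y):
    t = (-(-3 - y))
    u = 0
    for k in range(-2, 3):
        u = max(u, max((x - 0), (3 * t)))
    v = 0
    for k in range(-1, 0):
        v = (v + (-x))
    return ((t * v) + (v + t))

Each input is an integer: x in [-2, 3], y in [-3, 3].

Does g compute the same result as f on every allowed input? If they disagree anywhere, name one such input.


This is a faithful refactor — constant usage differs; and statement counts differ; and arithmetic usage differs; and loop structure differs, but the computed results match everywhere.
Tracing x=-1, y=-3: f: t := 0 | u := 0 | iter k=-2: | u := 0 | iter k=-1: | u := 0 | iter k=0: | u := 0 | iter k=1: | u := 0 | iter k=2: | u := 0 | v := 0 | iter k=-1: | v := 1 | result 1 | g: t := 0 | u := 0 | iter k=-2: | u := 0 | iter k=-1: | u := 0 | iter k=0: | u := 0 | iter k=1: | u := 0 | iter k=2: | u := 0 | v := 0 | v := 1 | loop over k: empty range | result 1 — matching result 1.
Across all 42 domain points the two functions coincide.
verdict: equivalent


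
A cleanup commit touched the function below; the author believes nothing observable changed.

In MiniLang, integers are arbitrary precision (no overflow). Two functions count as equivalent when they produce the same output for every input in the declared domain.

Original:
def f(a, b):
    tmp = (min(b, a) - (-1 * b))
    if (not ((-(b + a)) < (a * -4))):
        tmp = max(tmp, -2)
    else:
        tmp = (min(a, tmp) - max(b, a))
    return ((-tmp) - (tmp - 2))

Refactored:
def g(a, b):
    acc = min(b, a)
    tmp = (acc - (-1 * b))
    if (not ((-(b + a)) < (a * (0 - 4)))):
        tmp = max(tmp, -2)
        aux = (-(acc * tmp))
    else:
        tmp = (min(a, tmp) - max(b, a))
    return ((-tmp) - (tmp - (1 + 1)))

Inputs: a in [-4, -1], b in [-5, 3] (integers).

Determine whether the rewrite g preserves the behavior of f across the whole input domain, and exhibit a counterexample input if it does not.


The diff adds an assignment to `aux` whose value nothing reads, which nothing downstream consumes; all 36 inputs agree.
verdict: equivalent


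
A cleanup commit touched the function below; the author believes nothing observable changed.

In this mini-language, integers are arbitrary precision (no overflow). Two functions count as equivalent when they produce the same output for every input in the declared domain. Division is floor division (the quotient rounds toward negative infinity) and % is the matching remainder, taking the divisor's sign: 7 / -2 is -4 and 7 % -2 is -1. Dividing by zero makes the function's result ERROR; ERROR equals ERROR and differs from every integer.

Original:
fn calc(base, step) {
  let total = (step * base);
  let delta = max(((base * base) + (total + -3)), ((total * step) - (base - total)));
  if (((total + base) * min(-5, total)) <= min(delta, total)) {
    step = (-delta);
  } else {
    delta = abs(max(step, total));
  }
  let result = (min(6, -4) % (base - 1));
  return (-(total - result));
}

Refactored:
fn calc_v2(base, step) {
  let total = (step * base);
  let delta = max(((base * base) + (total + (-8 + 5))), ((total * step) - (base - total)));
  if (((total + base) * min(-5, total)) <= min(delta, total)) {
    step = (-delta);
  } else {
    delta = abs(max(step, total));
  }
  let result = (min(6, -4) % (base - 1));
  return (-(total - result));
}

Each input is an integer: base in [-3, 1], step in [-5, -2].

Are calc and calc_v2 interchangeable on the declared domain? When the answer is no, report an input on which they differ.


Differences: constant usage differs, plus arithmetic usage differs — yet all 20 inputs agree.
verdict: equivalent


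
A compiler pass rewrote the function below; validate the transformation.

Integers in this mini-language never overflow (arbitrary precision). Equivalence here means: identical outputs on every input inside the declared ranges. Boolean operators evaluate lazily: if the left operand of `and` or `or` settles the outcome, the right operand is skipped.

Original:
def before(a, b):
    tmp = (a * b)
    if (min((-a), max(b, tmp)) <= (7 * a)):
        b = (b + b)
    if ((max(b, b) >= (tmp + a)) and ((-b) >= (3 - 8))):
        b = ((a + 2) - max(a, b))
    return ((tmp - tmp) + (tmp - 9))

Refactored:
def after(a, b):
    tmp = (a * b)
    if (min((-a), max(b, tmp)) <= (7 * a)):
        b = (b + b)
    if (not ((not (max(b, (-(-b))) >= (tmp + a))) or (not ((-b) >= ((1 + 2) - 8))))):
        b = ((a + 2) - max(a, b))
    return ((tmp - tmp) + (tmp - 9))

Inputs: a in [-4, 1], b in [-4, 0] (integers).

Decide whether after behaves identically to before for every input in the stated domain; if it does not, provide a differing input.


Comparing the listings, the differences include: constant usage differs, plus arithmetic usage differs, plus boolean connective usage differs.
As a probe, take a=0, b=-1: before runs tmp = 0; (min((-a), max(b, tmp)) <= (7 * a)) -> true; b = -2; ((max(b, b) >= (tmp + a)) and ((-b) >= (3 - 8))) -> false; return -9; after runs tmp = 0; (min((-a), max(b, tmp)) <= (7 * a)) -> true; b = -2; (not ((not (max(b, (-(-b))) >= (tmp + a))) or (not ((-b) >= ((1 + 2) - 8))))) -> false; return -9; both end at -9.
Checked all 30 inputs in the declared domain: the outputs agree on every one.
verdict: equivalent


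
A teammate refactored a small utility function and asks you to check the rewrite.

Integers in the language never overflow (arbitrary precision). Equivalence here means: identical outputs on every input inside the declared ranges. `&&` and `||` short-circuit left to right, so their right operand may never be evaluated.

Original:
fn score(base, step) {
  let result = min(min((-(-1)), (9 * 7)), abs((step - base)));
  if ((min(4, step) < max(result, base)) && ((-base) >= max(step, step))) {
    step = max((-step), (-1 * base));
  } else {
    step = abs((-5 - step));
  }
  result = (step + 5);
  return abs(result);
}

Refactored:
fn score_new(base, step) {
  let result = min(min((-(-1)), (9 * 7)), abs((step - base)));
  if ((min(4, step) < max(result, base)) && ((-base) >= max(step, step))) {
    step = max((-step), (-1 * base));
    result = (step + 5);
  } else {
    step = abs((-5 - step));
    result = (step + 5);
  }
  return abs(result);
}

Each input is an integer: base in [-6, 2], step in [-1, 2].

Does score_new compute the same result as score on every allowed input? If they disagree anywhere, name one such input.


Comparing the listings, the differences include: arithmetic usage differs; statement counts differ; constant usage differs.
Tracing base=1, step=1: score: result = 0; ((min(4, step) < max(result, base)) && ((-base) >= max(step, step))) -> false; step = 6; result = 11; return 11 | score_new: result = 0; ((min(4, step) < max(result, base)) && ((-base) >= max(step, step))) -> false; step = 6; result = 11; return 11 — matching result 11.
Across all 36 domain points the two functions coincide.
verdict: equivalent


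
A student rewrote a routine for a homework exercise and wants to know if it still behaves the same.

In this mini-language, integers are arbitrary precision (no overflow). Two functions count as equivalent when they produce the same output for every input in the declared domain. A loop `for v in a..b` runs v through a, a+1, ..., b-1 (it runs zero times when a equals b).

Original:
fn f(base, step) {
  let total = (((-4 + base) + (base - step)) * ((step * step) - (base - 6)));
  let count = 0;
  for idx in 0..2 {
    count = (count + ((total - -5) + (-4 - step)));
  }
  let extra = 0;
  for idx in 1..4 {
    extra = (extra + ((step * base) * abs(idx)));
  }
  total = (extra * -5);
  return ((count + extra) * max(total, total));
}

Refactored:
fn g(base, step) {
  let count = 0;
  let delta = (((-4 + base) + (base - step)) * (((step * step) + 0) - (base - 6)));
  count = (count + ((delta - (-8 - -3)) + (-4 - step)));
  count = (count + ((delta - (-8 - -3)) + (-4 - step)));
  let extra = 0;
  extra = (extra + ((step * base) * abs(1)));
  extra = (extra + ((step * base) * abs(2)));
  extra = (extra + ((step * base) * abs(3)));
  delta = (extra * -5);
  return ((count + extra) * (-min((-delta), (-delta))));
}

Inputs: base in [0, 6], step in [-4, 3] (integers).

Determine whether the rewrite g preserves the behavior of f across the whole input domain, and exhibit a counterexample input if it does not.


The two are interchangeable: arithmetic usage differs, plus min/max/abs usage differs, plus constant usage differs, plus loop structure differs, plus statement counts differ, plus local variable names differ, and every declared input agrees.
As a probe, take base=2, step=-1: f runs total becomes 5; next count becomes 0; next at idx=0:; next count becomes 7; next at idx=1:; next count becomes 14; next extra becomes 0; next at idx=1:; next extra becomes -2; next at idx=2:; next extra becomes -6; next at idx=3:; next extra becomes -12; next total becomes 60; next final value 120; g runs count becomes 0; next delta becomes 5; next count becomes 7; next count becomes 14; next extra becomes 0; next extra becomes -2; next extra becomes -6; next extra becomes -12; next delta becomes 60; next final value 120; both end at 120.
Checked all 56 inputs in the declared domain: the outputs agree on every one.
verdict: equivalent


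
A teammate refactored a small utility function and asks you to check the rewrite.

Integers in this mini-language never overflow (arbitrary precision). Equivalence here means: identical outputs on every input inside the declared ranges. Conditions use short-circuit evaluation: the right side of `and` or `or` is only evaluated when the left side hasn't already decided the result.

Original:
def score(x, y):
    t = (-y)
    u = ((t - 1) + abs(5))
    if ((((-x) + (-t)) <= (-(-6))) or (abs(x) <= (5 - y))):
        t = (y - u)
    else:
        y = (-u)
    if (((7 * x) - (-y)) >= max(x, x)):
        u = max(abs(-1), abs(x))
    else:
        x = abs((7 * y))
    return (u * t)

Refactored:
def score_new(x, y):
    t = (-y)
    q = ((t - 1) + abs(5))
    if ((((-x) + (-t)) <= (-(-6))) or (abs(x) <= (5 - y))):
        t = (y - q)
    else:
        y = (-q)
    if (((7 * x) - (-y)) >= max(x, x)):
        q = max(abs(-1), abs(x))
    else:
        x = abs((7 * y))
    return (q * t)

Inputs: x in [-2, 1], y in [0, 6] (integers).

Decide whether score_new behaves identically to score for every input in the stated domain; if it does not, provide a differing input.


The two versions differ — the changes include local variable names differ.
As a probe, take x=0, y=5: score runs t = -5; u = -1; ((((-x) + (-t)) <= (-(-6))) or (abs(x) <= (5 - y))) -> true; t = 6; (((7 * x) - (-y)) >= max(x, x)) -> true; u = 1; return 6; score_new runs t = -5; q = -1; ((((-x) + (-t)) <= (-(-6))) or (abs(x) <= (5 - y))) -> true; t = 6; (((7 * x) - (-y)) >= max(x, x)) -> true; q = 1; return 6; both end at 6.
Every one of the 28 inputs gives matching results.
verdict: equivalent


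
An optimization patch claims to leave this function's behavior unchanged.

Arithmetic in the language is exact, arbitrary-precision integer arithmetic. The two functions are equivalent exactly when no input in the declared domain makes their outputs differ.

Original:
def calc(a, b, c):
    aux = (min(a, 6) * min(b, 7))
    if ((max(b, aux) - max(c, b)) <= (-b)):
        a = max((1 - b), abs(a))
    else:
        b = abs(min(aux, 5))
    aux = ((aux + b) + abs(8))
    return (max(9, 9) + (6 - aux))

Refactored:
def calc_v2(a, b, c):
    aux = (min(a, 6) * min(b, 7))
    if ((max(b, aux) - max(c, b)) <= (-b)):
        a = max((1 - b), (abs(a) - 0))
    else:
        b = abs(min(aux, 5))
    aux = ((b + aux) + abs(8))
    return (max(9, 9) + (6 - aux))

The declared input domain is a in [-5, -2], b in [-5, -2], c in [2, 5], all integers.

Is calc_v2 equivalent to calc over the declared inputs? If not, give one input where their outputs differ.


The two versions differ — the changes include constant usage differs; and arithmetic usage differs.
Tracing a=-5, b=-4, c=4: calc: aux = 20; ((max(b, aux) - max(c, b)) <= (-b)) -> false; b = 5; aux = 33; return -18 | calc_v2: aux = 20; ((max(b, aux) - max(c, b)) <= (-b)) -> false; b = 5; aux = 33; return -18 — matching result -18.
Sweeping the whole domain (64 inputs) finds no disagreement.
verdict: equivalent


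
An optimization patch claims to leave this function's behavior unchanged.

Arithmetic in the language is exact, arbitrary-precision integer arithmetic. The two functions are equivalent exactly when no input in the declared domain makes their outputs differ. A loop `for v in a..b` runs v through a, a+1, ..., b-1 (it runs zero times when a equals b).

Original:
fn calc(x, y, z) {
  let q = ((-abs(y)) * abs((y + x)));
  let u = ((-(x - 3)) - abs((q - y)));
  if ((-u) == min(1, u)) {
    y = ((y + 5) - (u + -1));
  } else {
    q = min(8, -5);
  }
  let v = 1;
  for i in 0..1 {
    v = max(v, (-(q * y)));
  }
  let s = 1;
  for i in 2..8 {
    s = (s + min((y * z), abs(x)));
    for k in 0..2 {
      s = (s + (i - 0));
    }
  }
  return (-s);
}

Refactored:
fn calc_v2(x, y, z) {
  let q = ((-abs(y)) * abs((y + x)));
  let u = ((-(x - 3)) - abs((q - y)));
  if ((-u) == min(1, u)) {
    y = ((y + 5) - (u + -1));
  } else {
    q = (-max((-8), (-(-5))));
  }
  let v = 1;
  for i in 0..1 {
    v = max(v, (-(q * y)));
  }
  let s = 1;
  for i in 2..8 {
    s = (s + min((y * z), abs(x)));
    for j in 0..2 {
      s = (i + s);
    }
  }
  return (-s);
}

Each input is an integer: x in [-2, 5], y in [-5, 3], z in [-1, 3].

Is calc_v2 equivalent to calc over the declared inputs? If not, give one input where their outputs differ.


Changes here: arithmetic usage differs; and local variable names differ; and min/max/abs usage differs; and constant usage differs; the full 360-point sweep finds no disagreement.
verdict: equivalent


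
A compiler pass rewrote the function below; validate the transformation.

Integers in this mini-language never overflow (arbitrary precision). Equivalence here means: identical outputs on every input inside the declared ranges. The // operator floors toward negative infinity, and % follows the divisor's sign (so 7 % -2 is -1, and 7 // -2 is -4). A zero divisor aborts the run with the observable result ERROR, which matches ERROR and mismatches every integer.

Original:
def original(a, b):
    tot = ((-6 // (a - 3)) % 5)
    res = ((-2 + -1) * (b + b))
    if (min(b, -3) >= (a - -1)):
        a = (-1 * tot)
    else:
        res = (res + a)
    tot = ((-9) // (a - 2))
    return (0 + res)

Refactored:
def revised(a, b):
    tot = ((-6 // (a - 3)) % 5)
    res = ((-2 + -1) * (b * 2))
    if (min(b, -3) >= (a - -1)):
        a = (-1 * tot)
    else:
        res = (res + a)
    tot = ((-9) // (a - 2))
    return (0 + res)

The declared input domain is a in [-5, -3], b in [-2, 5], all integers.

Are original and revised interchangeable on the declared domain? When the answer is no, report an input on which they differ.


Comparing the listings, the differences include: arithmetic usage differs, constant usage differs.
As a probe, take a=-3, b=1: original runs tot becomes 1; next res becomes -6; next (min(b, -3) >= (a - -1)) evaluates to false; next res becomes -9; next tot becomes 1; next final value -9; revised runs tot becomes 1; next res becomes -6; next (min(b, -3) >= (a - -1)) evaluates to false; next res becomes -9; next tot becomes 1; next final value -9; both end at -9.
An exhaustive pass over the 24 declared inputs shows identical outputs.
verdict: equivalent


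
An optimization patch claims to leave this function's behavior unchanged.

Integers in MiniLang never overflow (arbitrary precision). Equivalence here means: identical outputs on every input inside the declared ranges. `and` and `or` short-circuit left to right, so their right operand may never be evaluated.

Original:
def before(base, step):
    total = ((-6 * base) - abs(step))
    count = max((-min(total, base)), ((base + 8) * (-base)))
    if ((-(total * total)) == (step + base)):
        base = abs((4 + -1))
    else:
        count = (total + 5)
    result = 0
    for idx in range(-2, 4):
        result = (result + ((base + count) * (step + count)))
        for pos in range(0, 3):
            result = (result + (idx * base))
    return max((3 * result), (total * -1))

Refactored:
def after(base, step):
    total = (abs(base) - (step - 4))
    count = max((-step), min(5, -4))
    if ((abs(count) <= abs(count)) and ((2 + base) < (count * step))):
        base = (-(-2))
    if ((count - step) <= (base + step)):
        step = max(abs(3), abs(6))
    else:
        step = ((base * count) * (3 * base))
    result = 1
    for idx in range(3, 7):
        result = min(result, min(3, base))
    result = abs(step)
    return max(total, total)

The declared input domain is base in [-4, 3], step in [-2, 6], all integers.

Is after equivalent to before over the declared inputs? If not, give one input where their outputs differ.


Not equivalent: base=-4, step=-2 separates them (10242 vs 10).
before: total becomes 22; next count becomes 16; next ((-(total * total)) == (step + base)) evaluates to false; next count becomes 27; next result becomes 0; next at idx=-2:; next result becomes 575; next at pos=0:; next result becomes 583; next at pos=1:; next result becomes 591; next at pos=2:; next result becomes 599; next at idx=-1:; next result becomes 1174; next at pos=0:; next result becomes 1178; next at pos=1:; next result becomes 1182; next at pos=2:; next result becomes 1186; next at idx=0:; next result becomes 1761; next at pos=0:; next result becomes 1761; next at pos=1:; next result becomes 1761; next at pos=2:; next result becomes 1761; next at idx=1:; next result becomes 2336; next at pos=0:; next result becomes 2332; next at pos=1:; next result becomes 2328; next at pos=2:; next result becomes 2324; next at idx=2:; next result becomes 2899; next at pos=0:; next result becomes 2891; next at pos=1:; next result becomes 2883; next at pos=2:; next result becomes 2875; next at idx=3:; next result becomes 3450; next at pos=0:; next result becomes 3438; next at pos=1:; next result becomes 3426; next at pos=2:; next result becomes 3414; next final value 10242
after: total becomes 10; next count becomes 2; next ((abs(count) <= abs(count)) and ((2 + base) < (count * step))) evaluates to false; next ((count - step) <= (base + step)) evaluates to false; next step becomes 96; next result becomes 1; next at idx=3:; next result becomes -4; next at idx=4:; next result becomes -4; next at idx=5:; next result becomes -4; next at idx=6:; next result becomes -4; next result becomes 96; next final value 10
verdict: not equivalent; witness: base=-4, step=-2


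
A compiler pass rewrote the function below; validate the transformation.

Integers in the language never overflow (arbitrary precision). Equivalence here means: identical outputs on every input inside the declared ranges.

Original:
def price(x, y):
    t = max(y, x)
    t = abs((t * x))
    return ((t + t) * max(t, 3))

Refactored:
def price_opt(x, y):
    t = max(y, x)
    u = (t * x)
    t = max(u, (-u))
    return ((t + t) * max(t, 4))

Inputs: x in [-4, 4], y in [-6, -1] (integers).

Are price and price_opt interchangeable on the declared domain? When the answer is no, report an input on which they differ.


x=-3, y=-1 yields 18 from price but 24 from price_opt.
verdict: not equivalent; witness: x=-3, y=-1


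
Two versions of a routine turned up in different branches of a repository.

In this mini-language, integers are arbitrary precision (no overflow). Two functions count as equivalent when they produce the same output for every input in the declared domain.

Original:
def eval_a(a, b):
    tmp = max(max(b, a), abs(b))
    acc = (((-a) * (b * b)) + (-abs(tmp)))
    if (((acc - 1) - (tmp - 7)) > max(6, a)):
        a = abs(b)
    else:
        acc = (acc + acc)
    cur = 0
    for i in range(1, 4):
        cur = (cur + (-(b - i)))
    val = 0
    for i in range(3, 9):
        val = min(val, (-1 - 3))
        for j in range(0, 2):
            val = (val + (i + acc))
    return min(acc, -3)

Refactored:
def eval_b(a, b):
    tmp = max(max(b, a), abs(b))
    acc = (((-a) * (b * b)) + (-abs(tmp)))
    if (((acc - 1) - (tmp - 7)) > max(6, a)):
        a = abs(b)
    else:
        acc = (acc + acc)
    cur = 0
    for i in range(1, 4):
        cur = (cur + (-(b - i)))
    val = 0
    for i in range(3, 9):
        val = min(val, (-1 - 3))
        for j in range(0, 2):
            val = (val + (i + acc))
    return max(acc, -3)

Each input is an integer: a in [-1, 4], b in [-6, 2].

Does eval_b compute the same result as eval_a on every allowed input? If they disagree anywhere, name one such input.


These are not equivalent — on a=-1, b=-6 the outputs split (-3 vs 30).
eval_a: tmp=6, then acc=30, then (((acc - 1) - (tmp - 7)) > max(6, a)) is true, then a=6, then cur=0, then (i=1), then cur=7, then (i=2), then cur=15, then (i=3), then cur=24, then val=0, then (i=3), then val=-4, then (j=0), then val=29, then (j=1), then val=62, then (i=4), then val=-4, then (j=0), then val=30, then (j=1), then val=64, then (i=5), then val=-4, then (j=0), then val=31, then (j=1), then val=66, then (i=6), then val=-4, then (j=0), then val=32, then (j=1), then val=68, then (i=7), then val=-4, then (j=0), then val=33, then (j=1), then val=70, then (i=8), then val=-4, then (j=0), then val=34, then (j=1), then val=72, then returns -3
eval_b: tmp=6, then acc=30, then (((acc - 1) - (tmp - 7)) > max(6, a)) is true, then a=6, then cur=0, then (i=1), then cur=7, then (i=2), then cur=15, then (i=3), then cur=24, then val=0, then (i=3), then val=-4, then (j=0), then val=29, then (j=1), then val=62, then (i=4), then val=-4, then (j=0), then val=30, then (j=1), then val=64, then (i=5), then val=-4, then (j=0), then val=31, then (j=1), then val=66, then (i=6), then val=-4, then (j=0), then val=32, then (j=1), then val=68, then (i=7), then val=-4, then (j=0), then val=33, then (j=1), then val=70, then (i=8), then val=-4, then (j=0), then val=34, then (j=1), then val=72, then returns 30
verdict: not equivalent; witness: a=-1, b=-6


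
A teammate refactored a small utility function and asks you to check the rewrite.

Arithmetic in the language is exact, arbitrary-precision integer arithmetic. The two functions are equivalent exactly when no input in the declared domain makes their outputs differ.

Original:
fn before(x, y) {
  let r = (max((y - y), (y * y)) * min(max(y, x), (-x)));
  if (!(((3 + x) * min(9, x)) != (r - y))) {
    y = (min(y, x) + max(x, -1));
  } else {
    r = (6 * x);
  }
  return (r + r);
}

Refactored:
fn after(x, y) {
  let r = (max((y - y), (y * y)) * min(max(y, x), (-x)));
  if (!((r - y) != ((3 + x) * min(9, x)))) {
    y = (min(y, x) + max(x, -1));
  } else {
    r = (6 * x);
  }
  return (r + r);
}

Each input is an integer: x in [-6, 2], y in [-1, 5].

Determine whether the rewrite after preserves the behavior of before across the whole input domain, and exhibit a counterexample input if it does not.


Although same computation, different form, 63/63 inputs agree.
verdict: equivalent


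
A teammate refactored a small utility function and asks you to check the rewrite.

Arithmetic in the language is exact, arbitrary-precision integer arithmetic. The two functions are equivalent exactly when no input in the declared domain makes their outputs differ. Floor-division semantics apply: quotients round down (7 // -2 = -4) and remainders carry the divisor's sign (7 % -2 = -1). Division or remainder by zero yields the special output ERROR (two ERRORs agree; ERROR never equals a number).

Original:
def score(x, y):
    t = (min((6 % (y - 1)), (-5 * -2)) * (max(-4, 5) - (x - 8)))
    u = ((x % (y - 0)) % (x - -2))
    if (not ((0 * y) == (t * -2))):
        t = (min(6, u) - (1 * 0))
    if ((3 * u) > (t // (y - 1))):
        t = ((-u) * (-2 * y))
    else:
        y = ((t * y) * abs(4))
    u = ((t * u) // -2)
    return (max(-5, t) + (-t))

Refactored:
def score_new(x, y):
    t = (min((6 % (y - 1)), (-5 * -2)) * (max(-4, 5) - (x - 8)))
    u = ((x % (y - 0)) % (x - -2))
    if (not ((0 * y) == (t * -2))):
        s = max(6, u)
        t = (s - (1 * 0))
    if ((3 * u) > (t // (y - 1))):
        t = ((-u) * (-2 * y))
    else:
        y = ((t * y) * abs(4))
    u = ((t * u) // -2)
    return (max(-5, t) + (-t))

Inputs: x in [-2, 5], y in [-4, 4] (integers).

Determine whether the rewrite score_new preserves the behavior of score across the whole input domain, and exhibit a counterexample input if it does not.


The one real change (`min(6, u)` became `max(6, u)`) has no effect anywhere in the declared ranges.
One worked example (x=5, y=-3) — score: t becomes -16; next u becomes 6; next (not ((0 * y) == (t * -2))) evaluates to true; next t becomes 6; next ((3 * u) > (t // (y - 1))) evaluates to true; next t becomes -36; next u becomes 108; next final value 31; score_new: t becomes -16; next u becomes 6; next (not ((0 * y) == (t * -2))) evaluates to true; next s becomes 6; next t becomes 6; next ((3 * u) > (t // (y - 1))) evaluates to true; next t becomes -36; next u becomes 108; next final value 31; agreement on 31.
Sweeping the whole domain (72 inputs) finds no disagreement.
verdict: equivalent


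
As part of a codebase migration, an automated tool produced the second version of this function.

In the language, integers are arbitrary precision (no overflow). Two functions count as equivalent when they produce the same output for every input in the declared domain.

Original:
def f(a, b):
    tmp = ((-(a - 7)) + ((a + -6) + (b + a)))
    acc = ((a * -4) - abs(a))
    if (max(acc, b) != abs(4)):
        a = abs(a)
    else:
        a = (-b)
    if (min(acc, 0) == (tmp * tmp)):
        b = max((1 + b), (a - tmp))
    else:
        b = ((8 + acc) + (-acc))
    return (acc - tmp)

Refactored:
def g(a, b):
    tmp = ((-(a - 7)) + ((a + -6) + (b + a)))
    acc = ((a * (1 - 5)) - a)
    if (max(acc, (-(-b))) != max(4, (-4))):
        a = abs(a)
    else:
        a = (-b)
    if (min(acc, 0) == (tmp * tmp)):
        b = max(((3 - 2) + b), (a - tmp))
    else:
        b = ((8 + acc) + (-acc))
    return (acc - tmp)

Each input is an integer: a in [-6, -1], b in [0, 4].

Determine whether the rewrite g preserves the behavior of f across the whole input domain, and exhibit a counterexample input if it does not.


Consider the input a=-6, b=0.
f: tmp = -5; acc = 18; (max(acc, b) != abs(4)) -> true; a = 6; (min(acc, 0) == (tmp * tmp)) -> false; b = 8; return 23
g: tmp = -5; acc = 30; (max(acc, (-(-b))) != max(4, (-4))) -> true; a = 6; (min(acc, 0) == (tmp * tmp)) -> false; b = 8; return 35
23 != 35, so the rewrite changes behavior.
verdict: not equivalent; witness: a=-6, b=0


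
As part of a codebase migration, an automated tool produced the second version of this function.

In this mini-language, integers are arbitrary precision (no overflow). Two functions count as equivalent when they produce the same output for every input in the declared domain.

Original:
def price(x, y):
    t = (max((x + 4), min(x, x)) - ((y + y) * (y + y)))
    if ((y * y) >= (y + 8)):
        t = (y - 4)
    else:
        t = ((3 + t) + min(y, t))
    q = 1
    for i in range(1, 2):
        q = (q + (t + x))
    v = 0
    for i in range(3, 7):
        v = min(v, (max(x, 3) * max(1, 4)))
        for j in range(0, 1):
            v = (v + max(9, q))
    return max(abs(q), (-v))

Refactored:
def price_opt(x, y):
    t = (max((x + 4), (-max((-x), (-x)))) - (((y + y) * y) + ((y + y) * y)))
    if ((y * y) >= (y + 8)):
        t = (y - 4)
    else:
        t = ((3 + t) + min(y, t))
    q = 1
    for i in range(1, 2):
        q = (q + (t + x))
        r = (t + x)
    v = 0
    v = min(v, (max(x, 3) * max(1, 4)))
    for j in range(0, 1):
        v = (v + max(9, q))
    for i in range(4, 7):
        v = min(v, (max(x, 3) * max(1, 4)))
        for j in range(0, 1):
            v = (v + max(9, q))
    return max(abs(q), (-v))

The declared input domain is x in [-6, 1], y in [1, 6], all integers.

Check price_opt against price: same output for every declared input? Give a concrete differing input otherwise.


Side by side, the visible changes include: constant usage differs; and min/max/abs usage differs; and statement counts differ; and loop structure differs; and local variable names differ; and arithmetic usage differs.
Spot check at x=-5, y=4 — price: t := -65 | ((y * y) >= (y + 8)): true | t := 0 | q := 1 | iter i=1: | q := -4 | v := 0 | iter i=3: | v := 0 | iter j=0: | v := 9 | iter i=4: | v := 9 | iter j=0: | v := 18 | iter i=5: | v := 12 | iter j=0: | v := 21 | iter i=6: | v := 12 | iter j=0: | v := 21 | result 4. price_opt: t := -65 | ((y * y) >= (y + 8)): true | t := 0 | q := 1 | iter i=1: | q := -4 | r := -5 | v := 0 | v := 0 | iter j=0: | v := 9 | iter i=4: | v := 9 | iter j=0: | v := 18 | iter i=5: | v := 12 | iter j=0: | v := 21 | iter i=6: | v := 12 | iter j=0: | v := 21 | result 4. Both give 4.
Sweeping the whole domain (48 inputs) finds no disagreement.
verdict: equivalent


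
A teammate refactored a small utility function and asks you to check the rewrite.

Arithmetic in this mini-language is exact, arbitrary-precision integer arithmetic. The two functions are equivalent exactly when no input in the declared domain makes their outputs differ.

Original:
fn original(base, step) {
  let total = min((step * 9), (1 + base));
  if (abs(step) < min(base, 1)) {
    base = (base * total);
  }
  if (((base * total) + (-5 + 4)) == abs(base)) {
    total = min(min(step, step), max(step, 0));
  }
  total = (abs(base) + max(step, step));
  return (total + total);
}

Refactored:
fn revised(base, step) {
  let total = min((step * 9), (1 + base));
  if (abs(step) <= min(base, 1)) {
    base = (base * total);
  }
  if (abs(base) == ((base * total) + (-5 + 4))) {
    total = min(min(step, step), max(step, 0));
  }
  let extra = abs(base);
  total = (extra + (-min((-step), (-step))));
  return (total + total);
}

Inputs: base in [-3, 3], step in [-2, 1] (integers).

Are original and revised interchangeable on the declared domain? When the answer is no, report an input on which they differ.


Consider the input base=1, step=-1.
original: total becomes -9; next (abs(step) < min(base, 1)) evaluates to false; next (((base * total) + (-5 + 4)) == abs(base)) evaluates to false; next total becomes 0; next final value 0
revised: total becomes -9; next (abs(step) <= min(base, 1)) evaluates to true; next base becomes -9; next (abs(base) == ((base * total) + (-5 + 4))) evaluates to false; next extra becomes 9; next total becomes 8; next final value 16
0 against 16: the behavior changed.
verdict: not equivalent; witness: base=1, step=-1


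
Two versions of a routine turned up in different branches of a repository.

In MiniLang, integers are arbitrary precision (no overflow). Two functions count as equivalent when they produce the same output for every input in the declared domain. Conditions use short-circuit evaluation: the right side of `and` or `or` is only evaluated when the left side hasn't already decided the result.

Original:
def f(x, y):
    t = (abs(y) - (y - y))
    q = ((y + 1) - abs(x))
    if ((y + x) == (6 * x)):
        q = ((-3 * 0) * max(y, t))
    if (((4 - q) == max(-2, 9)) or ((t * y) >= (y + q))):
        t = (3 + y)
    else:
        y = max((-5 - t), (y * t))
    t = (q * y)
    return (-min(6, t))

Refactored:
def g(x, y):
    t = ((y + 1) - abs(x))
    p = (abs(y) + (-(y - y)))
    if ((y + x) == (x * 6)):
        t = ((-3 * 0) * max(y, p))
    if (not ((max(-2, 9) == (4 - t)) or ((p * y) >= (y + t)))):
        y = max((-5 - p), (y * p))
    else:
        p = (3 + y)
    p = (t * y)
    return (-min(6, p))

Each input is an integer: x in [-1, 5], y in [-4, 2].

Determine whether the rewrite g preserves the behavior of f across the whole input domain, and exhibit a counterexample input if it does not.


Reading the diff, among the changes: arithmetic usage differs; also local variable names differ; also boolean connective usage differs.
Spot check at x=2, y=2 — f: t=2, then q=1, then ((y + x) == (6 * x)) is false, then (((4 - q) == max(-2, 9)) or ((t * y) >= (y + q))) is true, then t=5, then t=2, then returns -2. g: t=1, then p=2, then ((y + x) == (x * 6)) is false, then (not ((max(-2, 9) == (4 - t)) or ((p * y) >= (y + t)))) is false, then p=5, then p=2, then returns -2. Both give -2.
Across all 49 domain points the two functions coincide.
verdict: equivalent
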